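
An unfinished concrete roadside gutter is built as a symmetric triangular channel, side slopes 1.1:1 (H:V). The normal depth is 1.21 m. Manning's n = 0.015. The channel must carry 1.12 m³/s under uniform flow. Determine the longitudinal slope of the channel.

S = 0.000318

For a triangular section with side slope z = 1.1: A = zy² = 1.1×1.21² = 1.611 m²; P = 2y√(1+z²) = 2×1.21×1.487 = 3.598 m.
Hydraulic radius R = A/P = 1.611/3.598 = 0.4477 m.
From Manning's equation, S = [nQ / (1 A R^(2/3))]² = [0.015 × 1.12 / (1 × 1.611 × 0.4477^(2/3))]² = 0.000318.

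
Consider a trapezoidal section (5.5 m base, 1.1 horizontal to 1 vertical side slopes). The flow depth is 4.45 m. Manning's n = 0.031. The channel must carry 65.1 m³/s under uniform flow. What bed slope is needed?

S = 0.00057

With bottom width b = 5.5 m and side slope z = 1.1: A = (b + zy)y = (5.5 + 1.1×4.45)×4.45 = 46.26 m²; P = b + 2y√(1+z²) = 5.5 + 2×4.45×1.487 = 18.73 m.
Hydraulic radius R = A/P = 46.26/18.73 = 2.47 m.
From Manning's equation, S = [nQ / (1 A R^(2/3))]² = [0.031 × 65.1 / (1 × 46.26 × 2.47^(2/3))]² = 0.00057.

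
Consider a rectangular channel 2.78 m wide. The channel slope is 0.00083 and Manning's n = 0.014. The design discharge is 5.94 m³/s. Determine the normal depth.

y_n = 1.34 m

Manning's equation rearranged: A R^(2/3) = nQ / (1·√S) = 0.014 × 5.94 / (√0.00083) = 2.887.
At y = 1.09 m: A R^(2/3) = 2.182 — low.
At y = 1.57 m: A R^(2/3) = 3.562 — high.
At y = 1.34 m: A R^(2/3) = 2.887 — close enough.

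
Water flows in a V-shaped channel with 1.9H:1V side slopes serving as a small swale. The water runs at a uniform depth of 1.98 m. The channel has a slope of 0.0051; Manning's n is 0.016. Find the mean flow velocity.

V = 4.09 m/s

For a triangular section with side slope z = 1.9: A = zy² = 1.9×1.98² = 7.449 m²; P = 2y√(1+z²) = 2×1.98×2.147 = 8.502 m.
Hydraulic radius R = A/P = 7.449/8.502 = 0.8761 m.
From Manning's equation, V = (1/n) R^(2/3) S^(1/2) = (1/0.016) × 0.8761^(2/3) × 0.0051^(1/2) = 4.09 m/s.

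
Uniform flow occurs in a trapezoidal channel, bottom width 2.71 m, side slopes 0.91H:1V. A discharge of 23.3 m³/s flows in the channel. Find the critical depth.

At critical depth, Q² T / (g A³) = 1, i.e. A³/T = Q²/g = 23.3²/9.81 = 55.34.
Try y = 1.92 m: A³/T = 101 — high.
Try y = 1.15 m: A³/T = 16.79 — low.
Try y = 1.62 m: A³/T = 55.04 — close enough.

y_c = 1.62 m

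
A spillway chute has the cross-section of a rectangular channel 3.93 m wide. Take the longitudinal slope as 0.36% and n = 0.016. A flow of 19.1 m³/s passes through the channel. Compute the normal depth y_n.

Manning's equation rearranged: A R^(2/3) = nQ / (1·√S) = 0.016 × 19.1 / (√0.0036) = 5.093.
At y = 1.61 m: A R^(2/3) = 5.832 — over.
At y = 1.46 m: A R^(2/3) = 5.099 — close enough.

y_n = 1.46 m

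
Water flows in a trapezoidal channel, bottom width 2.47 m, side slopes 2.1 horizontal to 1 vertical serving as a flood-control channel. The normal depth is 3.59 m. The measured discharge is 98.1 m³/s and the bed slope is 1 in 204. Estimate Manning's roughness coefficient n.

n = 0.039

With bottom width b = 2.47 m and side slope z = 2.1: A = (b + zy)y = (2.47 + 2.1×3.59)×3.59 = 35.93 m²; P = b + 2y√(1+z²) = 2.47 + 2×3.59×2.326 = 19.17 m.
Hydraulic radius R = A/P = 35.93/19.17 = 1.874 m.
Rearranging Manning's equation: n = (1/Q) A R^(2/3) S^(1/2) = (1/98.1) × 35.93 × 1.874^(2/3) × √0.004902 = 0.039.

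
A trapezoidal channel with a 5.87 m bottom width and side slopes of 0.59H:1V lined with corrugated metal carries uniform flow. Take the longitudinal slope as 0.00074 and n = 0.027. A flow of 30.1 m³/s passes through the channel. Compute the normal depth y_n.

Manning's equation rearranged: A R^(2/3) = nQ / (1·√S) = 0.027 × 30.1 / (√0.00074) = 29.88.
Trying y = 3.56 m: A R^(2/3) = 45.15 — too large.
Trying y = 2.34 m: A R^(2/3) = 22.24 — too small.
Trying y = 2.79 m: A R^(2/3) = 29.85 — matches.

y_n = 2.79 m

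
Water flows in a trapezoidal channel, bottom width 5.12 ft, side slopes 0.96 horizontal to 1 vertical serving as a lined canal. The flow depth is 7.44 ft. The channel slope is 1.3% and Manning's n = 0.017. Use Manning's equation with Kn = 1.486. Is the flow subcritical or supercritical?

supercritical

With bottom width b = 5.12 ft and side slope z = 0.96: A = (b + zy)y = (5.12 + 0.96×7.44)×7.44 = 91.23 ft²; P = b + 2y√(1+z²) = 5.12 + 2×7.44×1.386 = 25.75 ft.
Hydraulic radius R = A/P = 91.23/25.75 = 3.543 ft.
V = (1.486/n) R^(2/3) √S = (1.486/0.017) × 3.543^(2/3) × √0.013 = 23.16 ft/s. Hydraulic depth D_h = A/T = 91.23/19.4 = 4.702 ft.
Froude number Fr = V/√(g·D_h) = 23.16/√(32.2×4.702) = 1.88, which is greater than 1, so the flow is supercritical.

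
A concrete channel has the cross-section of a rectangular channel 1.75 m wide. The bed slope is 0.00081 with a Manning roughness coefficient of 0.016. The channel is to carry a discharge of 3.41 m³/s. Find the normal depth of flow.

Manning's equation rearranged: A R^(2/3) = nQ / (1·√S) = 0.016 × 3.41 / (√0.00081) = 1.917.
Trying y = 1.22 m: A R^(2/3) = 1.362 — short.
Trying y = 1.97 m: A R^(2/3) = 2.468 — over.
Trying y = 1.6 m: A R^(2/3) = 1.915 — matches.

y_n = 1.6 m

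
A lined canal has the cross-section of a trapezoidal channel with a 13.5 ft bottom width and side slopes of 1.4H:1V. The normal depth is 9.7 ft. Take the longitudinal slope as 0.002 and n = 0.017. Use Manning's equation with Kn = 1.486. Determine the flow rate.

Q = 3240 ft³/s

With bottom width b = 13.5 ft and side slope z = 1.4: A = (b + zy)y = (13.5 + 1.4×9.7)×9.7 = 262.7 ft²; P = b + 2y√(1+z²) = 13.5 + 2×9.7×1.72 = 46.88 ft.
Hydraulic radius R = A/P = 262.7/46.88 = 5.604 ft.
Manning's equation: Q = (1.486/n) A R^(2/3) S^(1/2) = (1.486/0.017) × 262.7 × 5.604^(2/3) × 0.002^(1/2) = 3240 ft³/s.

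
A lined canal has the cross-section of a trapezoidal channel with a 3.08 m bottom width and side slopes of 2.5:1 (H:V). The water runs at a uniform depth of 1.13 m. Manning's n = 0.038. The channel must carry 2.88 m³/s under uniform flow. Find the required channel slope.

With bottom width b = 3.08 m and side slope z = 2.5: A = (b + zy)y = (3.08 + 2.5×1.13)×1.13 = 6.673 m²; P = b + 2y√(1+z²) = 3.08 + 2×1.13×2.693 = 9.165 m.
Hydraulic radius R = A/P = 6.673/9.165 = 0.728 m.
From Manning's equation, S = [nQ / (1 A R^(2/3))]² = [0.038 × 2.88 / (1 × 6.673 × 0.728^(2/3))]² = 0.000411.

S = 0.000411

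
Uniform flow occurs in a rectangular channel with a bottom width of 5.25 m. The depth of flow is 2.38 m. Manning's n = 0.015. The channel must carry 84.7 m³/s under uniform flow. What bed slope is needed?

S = 0.00769

Flow area A = b·y = 5.25 × 2.38 = 12.49 m². Wetted perimeter P = b + 2y = 5.25 + 2×2.38 = 10.01 m.
Hydraulic radius R = A/P = 12.49/10.01 = 1.248 m.
From Manning's equation, S = [nQ / (1 A R^(2/3))]² = [0.015 × 84.7 / (1 × 12.49 × 1.248^(2/3))]² = 0.00769.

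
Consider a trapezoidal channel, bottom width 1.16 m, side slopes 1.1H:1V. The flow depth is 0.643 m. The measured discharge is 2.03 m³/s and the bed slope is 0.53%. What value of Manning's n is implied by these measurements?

With bottom width b = 1.16 m and side slope z = 1.1: A = (b + zy)y = (1.16 + 1.1×0.643)×0.643 = 1.201 m²; P = b + 2y√(1+z²) = 1.16 + 2×0.643×1.487 = 3.072 m.
Hydraulic radius R = A/P = 1.201/3.072 = 0.3909 m.
Rearranging Manning's equation: n = (1/Q) A R^(2/3) S^(1/2) = (1/2.03) × 1.201 × 0.3909^(2/3) × √0.0053 = 0.023.

n = 0.023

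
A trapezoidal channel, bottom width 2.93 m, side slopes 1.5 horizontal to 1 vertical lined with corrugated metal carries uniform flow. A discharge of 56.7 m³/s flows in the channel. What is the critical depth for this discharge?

At critical depth, Q² T / (g A³) = 1, i.e. A³/T = Q²/g = 56.7²/9.81 = 327.7.
Try y = 2.65 m: A³/T = 563.1 — too large.
Try y = 2.31 m: A³/T = 326.9 — ≈ 327.7.

y_c = 2.31 m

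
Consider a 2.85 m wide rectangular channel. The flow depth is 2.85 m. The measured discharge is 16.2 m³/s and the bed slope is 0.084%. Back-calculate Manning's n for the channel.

n = 0.014

Flow area A = b·y = 2.85 × 2.85 = 8.123 m². Wetted perimeter P = b + 2y = 2.85 + 2×2.85 = 8.55 m.
Hydraulic radius R = A/P = 8.123/8.55 = 0.95 m.
Rearranging Manning's equation: n = (1/Q) A R^(2/3) S^(1/2) = (1/16.2) × 8.123 × 0.95^(2/3) × √0.00084 = 0.014.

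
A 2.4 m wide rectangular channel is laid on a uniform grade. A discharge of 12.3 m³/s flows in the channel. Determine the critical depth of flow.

y_c = 1.39 m

For a rectangular channel, critical depth y_c = (q²/g)^(1/3) where q = Q/b = 12.3/2.4 = 5.125 m²/s.
So y_c = (5.125²/9.81)^(1/3) = 1.39 m.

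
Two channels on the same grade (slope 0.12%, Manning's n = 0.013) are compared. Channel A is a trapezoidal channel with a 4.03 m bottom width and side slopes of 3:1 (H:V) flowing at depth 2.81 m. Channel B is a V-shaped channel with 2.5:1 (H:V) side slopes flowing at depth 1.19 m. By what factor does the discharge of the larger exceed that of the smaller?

20.1

Channel A: With bottom width b = 4.03 m and side slope z = 3: A = (b + zy)y = (4.03 + 3×2.81)×2.81 = 35.01 m²; P = b + 2y√(1+z²) = 4.03 + 2×2.81×3.162 = 21.8 m. Hydraulic radius R = A/P = 35.01/21.8 = 1.606 m. Q_A = (1/0.013)·35.01·1.606^(2/3)·√0.0012 = 127.9 m³/s.
Channel B: For a triangular section with side slope z = 2.5: A = zy² = 2.5×1.19² = 3.54 m²; P = 2y√(1+z²) = 2×1.19×2.693 = 6.408 m. Hydraulic radius R = A/P = 3.54/6.408 = 0.5524 m. Q_B = (1/0.013)·3.54·0.5524^(2/3)·√0.0012 = 6.351 m³/s.
The larger discharge is 127.9 m³/s and the smaller is 6.351 m³/s; the ratio is 20.1.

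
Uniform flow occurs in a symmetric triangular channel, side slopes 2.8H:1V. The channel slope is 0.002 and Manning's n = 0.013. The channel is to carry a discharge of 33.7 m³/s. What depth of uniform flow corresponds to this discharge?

Manning's equation rearranged: A R^(2/3) = nQ / (1·√S) = 0.013 × 33.7 / (√0.002) = 9.796.
At y = 2.2 m: A R^(2/3) = 13.87 — too large.
At y = 1.38 m: A R^(2/3) = 4 — too small.
At y = 1.93 m: A R^(2/3) = 9.785 — matches.

y_n = 1.93 m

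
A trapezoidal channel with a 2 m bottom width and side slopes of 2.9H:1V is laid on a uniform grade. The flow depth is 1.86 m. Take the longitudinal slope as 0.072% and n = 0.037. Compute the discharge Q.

Q = 10.1 m³/s

With bottom width b = 2 m and side slope z = 2.9: A = (b + zy)y = (2 + 2.9×1.86)×1.86 = 13.75 m²; P = b + 2y√(1+z²) = 2 + 2×1.86×3.068 = 13.41 m.
Hydraulic radius R = A/P = 13.75/13.41 = 1.025 m.
Manning's equation: Q = (1/n) A R^(2/3) S^(1/2) = (1/0.037) × 13.75 × 1.025^(2/3) × 0.00072^(1/2) = 10.1 m³/s.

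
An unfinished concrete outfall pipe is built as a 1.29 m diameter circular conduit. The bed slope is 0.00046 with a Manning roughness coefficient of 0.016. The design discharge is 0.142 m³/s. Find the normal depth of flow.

Manning's equation rearranged: A R^(2/3) = nQ / (1·√S) = 0.016 × 0.142 / (√0.00046) = 0.1059.
At y = 0.399 m: A R^(2/3) = 0.1277 — over.
At y = 0.362 m: A R^(2/3) = 0.1057 — matches.

y_n = 0.362 m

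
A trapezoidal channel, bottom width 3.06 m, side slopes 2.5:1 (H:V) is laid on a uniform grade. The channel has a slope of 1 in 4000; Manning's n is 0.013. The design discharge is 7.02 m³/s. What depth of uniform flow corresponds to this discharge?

Manning's equation rearranged: A R^(2/3) = nQ / (1·√S) = 0.013 × 7.02 / (√0.00025) = 5.772.
Trying y = 1.27 m: A R^(2/3) = 6.823 — too large.
Trying y = 0.878 m: A R^(2/3) = 3.255 — too small.
Trying y = 1.17 m: A R^(2/3) = 5.77 — close enough.

y_n = 1.17 m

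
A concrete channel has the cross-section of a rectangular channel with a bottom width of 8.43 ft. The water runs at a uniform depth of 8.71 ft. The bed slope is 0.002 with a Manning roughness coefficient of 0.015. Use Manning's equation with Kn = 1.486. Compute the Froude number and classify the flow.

subcritical

Flow area A = b·y = 8.43 × 8.71 = 73.43 ft². Wetted perimeter P = b + 2y = 8.43 + 2×8.71 = 25.85 ft.
Hydraulic radius R = A/P = 73.43/25.85 = 2.84 ft.
V = (1.486/n) R^(2/3) √S = (1.486/0.015) × 2.84^(2/3) × √0.002 = 8.886 ft/s. Hydraulic depth D_h = A/T = 73.43/8.43 = 8.71 ft.
Froude number Fr = V/√(g·D_h) = 8.886/√(32.2×8.71) = 0.531, which is less than 1, so the flow is subcritical.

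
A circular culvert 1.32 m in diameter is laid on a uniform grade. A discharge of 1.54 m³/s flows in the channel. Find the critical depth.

At critical depth, Q² T / (g A³) = 1, i.e. A³/T = Q²/g = 1.54²/9.81 = 0.2418.
At y = 0.744 m: A³/T = 0.3835 — high.
At y = 0.468 m: A³/T = 0.06492 — low.
At y = 0.659 m: A³/T = 0.2413 — matches.

y_c = 0.659 m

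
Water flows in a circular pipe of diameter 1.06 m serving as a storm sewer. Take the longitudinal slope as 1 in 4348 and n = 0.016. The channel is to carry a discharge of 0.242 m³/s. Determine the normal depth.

y_n = 0.654 m

Manning's equation rearranged: A R^(2/3) = nQ / (1·√S) = 0.016 × 0.242 / (√0.00023) = 0.2553.
Trying y = 0.711 m: A R^(2/3) = 0.2878 — high.
Trying y = 0.452 m: A R^(2/3) = 0.1378 — low.
Trying y = 0.654 m: A R^(2/3) = 0.2552 — matches.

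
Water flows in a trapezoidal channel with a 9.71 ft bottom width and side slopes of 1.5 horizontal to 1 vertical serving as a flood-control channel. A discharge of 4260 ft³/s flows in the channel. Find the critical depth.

At critical depth, Q² T / (g A³) = 1, i.e. A³/T = Q²/g = 4260²/32.2 = 563600.
Trying y = 9.11 ft: A³/T = 260700 — short.
Trying y = 13.6 ft: A³/T = 1359000 — over.
Trying y = 11 ft: A³/T = 561100 — close enough.

y_c = 11 ft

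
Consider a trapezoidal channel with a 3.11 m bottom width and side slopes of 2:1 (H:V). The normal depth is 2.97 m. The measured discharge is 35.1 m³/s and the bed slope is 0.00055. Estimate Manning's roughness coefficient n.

n = 0.025

With bottom width b = 3.11 m and side slope z = 2: A = (b + zy)y = (3.11 + 2×2.97)×2.97 = 26.88 m²; P = b + 2y√(1+z²) = 3.11 + 2×2.97×2.236 = 16.39 m.
Hydraulic radius R = A/P = 26.88/16.39 = 1.64 m.
Rearranging Manning's equation: n = (1/Q) A R^(2/3) S^(1/2) = (1/35.1) × 26.88 × 1.64^(2/3) × √0.00055 = 0.025.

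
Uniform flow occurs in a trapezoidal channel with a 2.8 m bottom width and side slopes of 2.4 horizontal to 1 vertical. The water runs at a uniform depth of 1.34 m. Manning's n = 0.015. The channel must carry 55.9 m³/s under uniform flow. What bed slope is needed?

With bottom width b = 2.8 m and side slope z = 2.4: A = (b + zy)y = (2.8 + 2.4×1.34)×1.34 = 8.061 m²; P = b + 2y√(1+z²) = 2.8 + 2×1.34×2.6 = 9.768 m.
Hydraulic radius R = A/P = 8.061/9.768 = 0.8253 m.
From Manning's equation, S = [nQ / (1 A R^(2/3))]² = [0.015 × 55.9 / (1 × 8.061 × 0.8253^(2/3))]² = 0.014.

S = 0.014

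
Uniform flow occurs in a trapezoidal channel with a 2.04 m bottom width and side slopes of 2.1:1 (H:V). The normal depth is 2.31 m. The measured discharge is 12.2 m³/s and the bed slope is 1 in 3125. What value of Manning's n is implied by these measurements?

n = 0.027

With bottom width b = 2.04 m and side slope z = 2.1: A = (b + zy)y = (2.04 + 2.1×2.31)×2.31 = 15.92 m²; P = b + 2y√(1+z²) = 2.04 + 2×2.31×2.326 = 12.79 m.
Hydraulic radius R = A/P = 15.92/12.79 = 1.245 m.
Rearranging Manning's equation: n = (1/Q) A R^(2/3) S^(1/2) = (1/12.2) × 15.92 × 1.245^(2/3) × √0.00032 = 0.027.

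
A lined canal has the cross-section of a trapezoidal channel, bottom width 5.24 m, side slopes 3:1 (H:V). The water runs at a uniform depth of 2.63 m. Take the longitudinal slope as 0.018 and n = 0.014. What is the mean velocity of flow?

With bottom width b = 5.24 m and side slope z = 3: A = (b + zy)y = (5.24 + 3×2.63)×2.63 = 34.53 m²; P = b + 2y√(1+z²) = 5.24 + 2×2.63×3.162 = 21.87 m.
Hydraulic radius R = A/P = 34.53/21.87 = 1.579 m.
From Manning's equation, V = (1/n) R^(2/3) S^(1/2) = (1/0.014) × 1.579^(2/3) × 0.018^(1/2) = 13 m/s.

V = 13 m/s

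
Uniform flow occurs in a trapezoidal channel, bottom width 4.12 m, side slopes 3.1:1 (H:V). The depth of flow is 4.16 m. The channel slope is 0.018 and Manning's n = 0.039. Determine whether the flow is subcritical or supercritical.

supercritical

With bottom width b = 4.12 m and side slope z = 3.1: A = (b + zy)y = (4.12 + 3.1×4.16)×4.16 = 70.79 m²; P = b + 2y√(1+z²) = 4.12 + 2×4.16×3.257 = 31.22 m.
Hydraulic radius R = A/P = 70.79/31.22 = 2.267 m.
V = (1/n) R^(2/3) √S = (1/0.039) × 2.267^(2/3) × √0.018 = 5.937 m/s. Hydraulic depth D_h = A/T = 70.79/29.91 = 2.366 m.
Froude number Fr = V/√(g·D_h) = 5.937/√(9.81×2.366) = 1.23, which is greater than 1, so the flow is supercritical.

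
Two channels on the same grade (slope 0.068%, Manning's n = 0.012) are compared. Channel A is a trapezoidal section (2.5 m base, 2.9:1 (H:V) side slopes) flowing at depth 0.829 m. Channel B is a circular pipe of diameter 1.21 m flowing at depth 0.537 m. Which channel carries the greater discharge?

Channel A: With bottom width b = 2.5 m and side slope z = 2.9: A = (b + zy)y = (2.5 + 2.9×0.829)×0.829 = 4.065 m²; P = b + 2y√(1+z²) = 2.5 + 2×0.829×3.068 = 7.586 m. Hydraulic radius R = A/P = 4.065/7.586 = 0.5359 m. Q_A = (1/0.012)·4.065·0.5359^(2/3)·√0.00068 = 5.829 m³/s.
Channel B: For a circular section of diameter D = 1.21 m at depth y = 0.537 m, the central angle is θ = 2 arccos(1 − 2y/D) = 2.916 rad. Then A = (D²/8)(θ − sin θ) = 0.4928 m² and P = Dθ/2 = 1.764 m. Hydraulic radius R = A/P = 0.4928/1.764 = 0.2793 m. Q_B = (1/0.012)·0.4928·0.2793^(2/3)·√0.00068 = 0.4576 m³/s.
Q_A = 5.829 m³/s vs Q_B = 0.4576 m³/s, so channel A carries more.

channel A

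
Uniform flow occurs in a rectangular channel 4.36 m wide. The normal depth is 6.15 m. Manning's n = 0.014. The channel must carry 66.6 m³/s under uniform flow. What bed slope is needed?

S = 0.000641

Flow area A = b·y = 4.36 × 6.15 = 26.81 m². Wetted perimeter P = b + 2y = 4.36 + 2×6.15 = 16.66 m.
Hydraulic radius R = A/P = 26.81/16.66 = 1.609 m.
From Manning's equation, S = [nQ / (1 A R^(2/3))]² = [0.014 × 66.6 / (1 × 26.81 × 1.609^(2/3))]² = 0.000641.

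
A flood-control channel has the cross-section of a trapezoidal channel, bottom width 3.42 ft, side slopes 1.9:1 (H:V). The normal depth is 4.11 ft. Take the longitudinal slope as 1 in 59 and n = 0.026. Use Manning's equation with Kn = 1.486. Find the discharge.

With bottom width b = 3.42 ft and side slope z = 1.9: A = (b + zy)y = (3.42 + 1.9×4.11)×4.11 = 46.15 ft²; P = b + 2y√(1+z²) = 3.42 + 2×4.11×2.147 = 21.07 ft.
Hydraulic radius R = A/P = 46.15/21.07 = 2.19 ft.
Manning's equation: Q = (1.486/n) A R^(2/3) S^(1/2) = (1.486/0.026) × 46.15 × 2.19^(2/3) × 0.01695^(1/2) = 579 ft³/s.

Q = 579 ft³/s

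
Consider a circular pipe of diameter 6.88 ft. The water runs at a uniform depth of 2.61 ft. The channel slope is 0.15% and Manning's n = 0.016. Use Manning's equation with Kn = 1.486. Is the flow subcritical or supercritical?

subcritical

For a circular section of diameter D = 6.88 ft at depth y = 2.61 ft, the central angle is θ = 2 arccos(1 − 2y/D) = 2.654 rad. Then A = (D²/8)(θ − sin θ) = 12.93 ft² and P = Dθ/2 = 9.131 ft.
Hydraulic radius R = A/P = 12.93/9.131 = 1.417 ft.
V = (1.486/n) R^(2/3) √S = (1.486/0.016) × 1.417^(2/3) × √0.0015 = 4.537 ft/s. Hydraulic depth D_h = A/T = 12.93/6.677 = 1.937 ft.
Froude number Fr = V/√(g·D_h) = 4.537/√(32.2×1.937) = 0.574, which is less than 1, so the flow is subcritical.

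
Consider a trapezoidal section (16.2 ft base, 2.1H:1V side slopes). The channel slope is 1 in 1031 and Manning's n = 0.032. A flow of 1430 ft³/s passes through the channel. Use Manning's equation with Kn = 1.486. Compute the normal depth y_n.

y_n = 9.05 ft

Manning's equation rearranged: A R^(2/3) = nQ / (1.486·√S) = 0.032 × 1430 / (1.486 × √0.0009699) = 988.8.
Try y = 6.48 ft: A R^(2/3) = 500.2 — short.
Try y = 9.05 ft: A R^(2/3) = 988.5 — matches.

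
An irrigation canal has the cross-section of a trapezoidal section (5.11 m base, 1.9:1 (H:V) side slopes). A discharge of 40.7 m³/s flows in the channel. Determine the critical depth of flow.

y_c = 1.53 m

At critical depth, Q² T / (g A³) = 1, i.e. A³/T = Q²/g = 40.7²/9.81 = 168.9.
At y = 1.13 m: A³/T = 58.64 — low.
At y = 1.89 m: A³/T = 361.8 — high.
At y = 1.53 m: A³/T = 168.9 — close enough.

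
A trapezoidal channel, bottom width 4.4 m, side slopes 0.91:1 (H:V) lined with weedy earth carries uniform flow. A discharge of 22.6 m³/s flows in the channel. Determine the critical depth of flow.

y_c = 1.27 m

At critical depth, Q² T / (g A³) = 1, i.e. A³/T = Q²/g = 22.6²/9.81 = 52.07.
At y = 1.59 m: A³/T = 110.2 — high.
At y = 0.894 m: A³/T = 16.8 — low.
At y = 1.27 m: A³/T = 52.34 — matches.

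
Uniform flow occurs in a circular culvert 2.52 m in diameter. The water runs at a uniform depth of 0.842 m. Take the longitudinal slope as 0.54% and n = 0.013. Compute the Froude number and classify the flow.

For a circular section of diameter D = 2.52 m at depth y = 0.842 m, the central angle is θ = 2 arccos(1 − 2y/D) = 2.465 rad. Then A = (D²/8)(θ − sin θ) = 1.46 m² and P = Dθ/2 = 3.106 m.
Hydraulic radius R = A/P = 1.46/3.106 = 0.47 m.
V = (1/n) R^(2/3) √S = (1/0.013) × 0.47^(2/3) × √0.0054 = 3.417 m/s. Hydraulic depth D_h = A/T = 1.46/2.377 = 0.6142 m.
Froude number Fr = V/√(g·D_h) = 3.417/√(9.81×0.6142) = 1.39, which is greater than 1, so the flow is supercritical.

supercritical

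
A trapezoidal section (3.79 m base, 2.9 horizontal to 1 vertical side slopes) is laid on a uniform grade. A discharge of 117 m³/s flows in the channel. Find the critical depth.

y_c = 2.62 m

At critical depth, Q² T / (g A³) = 1, i.e. A³/T = Q²/g = 117²/9.81 = 1395.
At y = 2.97 m: A³/T = 2378 — high.
At y = 2.62 m: A³/T = 1399 — matches.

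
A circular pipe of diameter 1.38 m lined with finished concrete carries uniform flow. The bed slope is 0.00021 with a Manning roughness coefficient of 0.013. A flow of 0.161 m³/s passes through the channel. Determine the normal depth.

Manning's equation rearranged: A R^(2/3) = nQ / (1·√S) = 0.013 × 0.161 / (√0.00021) = 0.1444.
At y = 0.339 m: A R^(2/3) = 0.09734 — low.
At y = 0.476 m: A R^(2/3) = 0.1882 — high.
At y = 0.415 m: A R^(2/3) = 0.1448 — matches.

y_n = 0.415 m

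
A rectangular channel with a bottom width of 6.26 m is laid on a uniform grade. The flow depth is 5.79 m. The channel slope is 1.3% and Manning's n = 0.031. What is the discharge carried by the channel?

Flow area A = b·y = 6.26 × 5.79 = 36.25 m². Wetted perimeter P = b + 2y = 6.26 + 2×5.79 = 17.84 m.
Hydraulic radius R = A/P = 36.25/17.84 = 2.032 m.
Manning's equation: Q = (1/n) A R^(2/3) S^(1/2) = (1/0.031) × 36.25 × 2.032^(2/3) × 0.013^(1/2) = 214 m³/s.

Q = 214 m³/s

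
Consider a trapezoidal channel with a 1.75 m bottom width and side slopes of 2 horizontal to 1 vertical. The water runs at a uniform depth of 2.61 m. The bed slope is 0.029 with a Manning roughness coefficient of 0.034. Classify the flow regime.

With bottom width b = 1.75 m and side slope z = 2: A = (b + zy)y = (1.75 + 2×2.61)×2.61 = 18.19 m²; P = b + 2y√(1+z²) = 1.75 + 2×2.61×2.236 = 13.42 m.
Hydraulic radius R = A/P = 18.19/13.42 = 1.355 m.
V = (1/n) R^(2/3) √S = (1/0.034) × 1.355^(2/3) × √0.029 = 6.134 m/s. Hydraulic depth D_h = A/T = 18.19/12.19 = 1.492 m.
Froude number Fr = V/√(g·D_h) = 6.134/√(9.81×1.492) = 1.6, which is greater than 1, so the flow is supercritical.

supercritical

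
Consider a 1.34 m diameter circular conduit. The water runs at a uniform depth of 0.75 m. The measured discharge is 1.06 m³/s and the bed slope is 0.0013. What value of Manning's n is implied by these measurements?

For a circular section of diameter D = 1.34 m at depth y = 0.75 m, the central angle is θ = 2 arccos(1 − 2y/D) = 3.381 rad. Then A = (D²/8)(θ − sin θ) = 0.8121 m² and P = Dθ/2 = 2.265 m.
Hydraulic radius R = A/P = 0.8121/2.265 = 0.3585 m.
Rearranging Manning's equation: n = (1/Q) A R^(2/3) S^(1/2) = (1/1.06) × 0.8121 × 0.3585^(2/3) × √0.0013 = 0.0139.

n = 0.0139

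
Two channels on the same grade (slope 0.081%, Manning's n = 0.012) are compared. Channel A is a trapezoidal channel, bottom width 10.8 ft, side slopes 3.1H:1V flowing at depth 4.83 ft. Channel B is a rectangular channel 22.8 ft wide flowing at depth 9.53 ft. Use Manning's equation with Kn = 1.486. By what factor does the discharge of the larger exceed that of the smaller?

Channel A: With bottom width b = 10.8 ft and side slope z = 3.1: A = (b + zy)y = (10.8 + 3.1×4.83)×4.83 = 124.5 ft²; P = b + 2y√(1+z²) = 10.8 + 2×4.83×3.257 = 42.27 ft. Hydraulic radius R = A/P = 124.5/42.27 = 2.945 ft. Q_A = (1.486/0.012)·124.5·2.945^(2/3)·√0.00081 = 901.5 ft³/s.
Channel B: Flow area A = b·y = 22.8 × 9.53 = 217.3 ft². Wetted perimeter P = b + 2y = 22.8 + 2×9.53 = 41.86 ft. Hydraulic radius R = A/P = 217.3/41.86 = 5.191 ft. Q_B = (1.486/0.012)·217.3·5.191^(2/3)·√0.00081 = 2296 ft³/s.
The larger discharge is 2296 ft³/s and the smaller is 901.5 ft³/s; the ratio is 2.55.

2.55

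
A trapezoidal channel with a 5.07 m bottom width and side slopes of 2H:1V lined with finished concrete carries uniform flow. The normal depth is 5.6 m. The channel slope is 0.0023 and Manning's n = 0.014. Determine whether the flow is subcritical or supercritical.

With bottom width b = 5.07 m and side slope z = 2: A = (b + zy)y = (5.07 + 2×5.6)×5.6 = 91.11 m²; P = b + 2y√(1+z²) = 5.07 + 2×5.6×2.236 = 30.11 m.
Hydraulic radius R = A/P = 91.11/30.11 = 3.026 m.
V = (1/n) R^(2/3) √S = (1/0.014) × 3.026^(2/3) × √0.0023 = 7.166 m/s. Hydraulic depth D_h = A/T = 91.11/27.47 = 3.317 m.
Froude number Fr = V/√(g·D_h) = 7.166/√(9.81×3.317) = 1.26, which is greater than 1, so the flow is supercritical.

supercritical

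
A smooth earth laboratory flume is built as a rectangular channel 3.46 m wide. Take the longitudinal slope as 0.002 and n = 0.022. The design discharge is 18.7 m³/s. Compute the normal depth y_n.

Manning's equation rearranged: A R^(2/3) = nQ / (1·√S) = 0.022 × 18.7 / (√0.002) = 9.199.
At y = 2.29 m: A R^(2/3) = 7.847 — short.
At y = 3.29 m: A R^(2/3) = 12.38 — over.
At y = 2.59 m: A R^(2/3) = 9.182 — close enough.

y_n = 2.59 m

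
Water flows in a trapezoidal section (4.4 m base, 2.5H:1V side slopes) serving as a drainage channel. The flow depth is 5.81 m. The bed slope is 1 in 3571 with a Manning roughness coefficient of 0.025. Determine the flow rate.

Q = 156 m³/s

With bottom width b = 4.4 m and side slope z = 2.5: A = (b + zy)y = (4.4 + 2.5×5.81)×5.81 = 110 m²; P = b + 2y√(1+z²) = 4.4 + 2×5.81×2.693 = 35.69 m.
Hydraulic radius R = A/P = 110/35.69 = 3.081 m.
Manning's equation: Q = (1/n) A R^(2/3) S^(1/2) = (1/0.025) × 110 × 3.081^(2/3) × 0.00028^(1/2) = 156 m³/s.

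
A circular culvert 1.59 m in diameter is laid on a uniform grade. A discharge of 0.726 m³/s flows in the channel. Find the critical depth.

At critical depth, Q² T / (g A³) = 1, i.e. A³/T = Q²/g = 0.726²/9.81 = 0.05373.
Try y = 0.362 m: A³/T = 0.02949 — short.
Try y = 0.475 m: A³/T = 0.08489 — over.
Try y = 0.422 m: A³/T = 0.05362 — ≈ 0.05373.

y_c = 0.422 m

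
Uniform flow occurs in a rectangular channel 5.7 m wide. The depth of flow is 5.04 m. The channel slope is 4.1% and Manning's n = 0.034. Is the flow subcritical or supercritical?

Flow area A = b·y = 5.7 × 5.04 = 28.73 m². Wetted perimeter P = b + 2y = 5.7 + 2×5.04 = 15.78 m.
Hydraulic radius R = A/P = 28.73/15.78 = 1.821 m.
V = (1/n) R^(2/3) √S = (1/0.034) × 1.821^(2/3) × √0.041 = 8.879 m/s. Hydraulic depth D_h = A/T = 28.73/5.7 = 5.04 m.
Froude number Fr = V/√(g·D_h) = 8.879/√(9.81×5.04) = 1.26, which is greater than 1, so the flow is supercritical.

supercritical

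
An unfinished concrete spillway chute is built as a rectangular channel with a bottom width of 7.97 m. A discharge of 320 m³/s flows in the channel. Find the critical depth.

y_c = 5.48 m

For a rectangular channel, critical depth y_c = (q²/g)^(1/3) where q = Q/b = 320/7.97 = 40.15 m²/s.
So y_c = (40.15²/9.81)^(1/3) = 5.48 m.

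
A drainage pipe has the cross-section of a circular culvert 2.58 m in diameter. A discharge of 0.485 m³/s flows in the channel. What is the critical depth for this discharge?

At critical depth, Q² T / (g A³) = 1, i.e. A³/T = Q²/g = 0.485²/9.81 = 0.02398.
Trying y = 0.358 m: A³/T = 0.04748 — too large.
Trying y = 0.223 m: A³/T = 0.007302 — too small.
Trying y = 0.301 m: A³/T = 0.02394 — close enough.

y_c = 0.301 m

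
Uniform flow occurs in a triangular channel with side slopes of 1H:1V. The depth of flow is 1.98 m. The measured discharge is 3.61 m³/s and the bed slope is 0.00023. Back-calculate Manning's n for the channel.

n = 0.013

For a triangular section with side slope z = 1: A = zy² = 1×1.98² = 3.92 m²; P = 2y√(1+z²) = 2×1.98×1.414 = 5.6 m.
Hydraulic radius R = A/P = 3.92/5.6 = 0.7 m.
Rearranging Manning's equation: n = (1/Q) A R^(2/3) S^(1/2) = (1/3.61) × 3.92 × 0.7^(2/3) × √0.00023 = 0.013.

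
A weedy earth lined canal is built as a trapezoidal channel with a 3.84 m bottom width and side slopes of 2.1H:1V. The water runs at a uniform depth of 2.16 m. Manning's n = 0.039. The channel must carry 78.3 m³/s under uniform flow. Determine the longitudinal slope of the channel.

S = 0.02

With bottom width b = 3.84 m and side slope z = 2.1: A = (b + zy)y = (3.84 + 2.1×2.16)×2.16 = 18.09 m²; P = b + 2y√(1+z²) = 3.84 + 2×2.16×2.326 = 13.89 m.
Hydraulic radius R = A/P = 18.09/13.89 = 1.303 m.
From Manning's equation, S = [nQ / (1 A R^(2/3))]² = [0.039 × 78.3 / (1 × 18.09 × 1.303^(2/3))]² = 0.02.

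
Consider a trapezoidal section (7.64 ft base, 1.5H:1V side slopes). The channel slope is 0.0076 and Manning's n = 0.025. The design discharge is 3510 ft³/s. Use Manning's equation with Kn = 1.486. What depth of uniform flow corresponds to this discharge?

y_n = 10 ft

Manning's equation rearranged: A R^(2/3) = nQ / (1.486·√S) = 0.025 × 3510 / (1.486 × √0.0076) = 677.4.
Trying y = 8.02 ft: A R^(2/3) = 418.1 — too small.
Trying y = 11 ft: A R^(2/3) = 838.8 — too large.
Trying y = 10 ft: A R^(2/3) = 677.9 — close enough.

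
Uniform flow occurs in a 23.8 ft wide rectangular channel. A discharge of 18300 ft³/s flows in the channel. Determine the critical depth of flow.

y_c = 26.4 ft

For a rectangular channel, critical depth y_c = (q²/g)^(1/3) where q = Q/b = 18300/23.8 = 768.9 ft²/s.
So y_c = (768.9²/32.2)^(1/3) = 26.4 ft.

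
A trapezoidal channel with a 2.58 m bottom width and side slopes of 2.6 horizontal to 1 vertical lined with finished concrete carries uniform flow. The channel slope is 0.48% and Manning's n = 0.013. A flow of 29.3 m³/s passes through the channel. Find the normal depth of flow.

Manning's equation rearranged: A R^(2/3) = nQ / (1·√S) = 0.013 × 29.3 / (√0.0048) = 5.498.
Try y = 1.49 m: A R^(2/3) = 8.856 — too large.
Try y = 0.864 m: A R^(2/3) = 2.847 — too small.
Try y = 1.19 m: A R^(2/3) = 5.49 — matches.

y_n = 1.19 m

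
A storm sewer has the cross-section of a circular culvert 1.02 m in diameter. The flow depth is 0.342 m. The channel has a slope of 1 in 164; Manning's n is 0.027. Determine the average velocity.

For a circular section of diameter D = 1.02 m at depth y = 0.342 m, the central angle is θ = 2 arccos(1 − 2y/D) = 2.47 rad. Then A = (D²/8)(θ − sin θ) = 0.2404 m² and P = Dθ/2 = 1.26 m.
Hydraulic radius R = A/P = 0.2404/1.26 = 0.1908 m.
From Manning's equation, V = (1/n) R^(2/3) S^(1/2) = (1/0.027) × 0.1908^(2/3) × 0.006098^(1/2) = 0.958 m/s.

V = 0.958 m/s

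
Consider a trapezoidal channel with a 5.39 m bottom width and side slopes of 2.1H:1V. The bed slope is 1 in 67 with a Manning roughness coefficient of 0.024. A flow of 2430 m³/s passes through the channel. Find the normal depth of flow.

y_n = 8.13 m

Manning's equation rearranged: A R^(2/3) = nQ / (1·√S) = 0.024 × 2430 / (√0.01493) = 477.4.
Trying y = 6.62 m: A R^(2/3) = 296.1 — low.
Trying y = 9.36 m: A R^(2/3) = 666.2 — high.
Trying y = 8.13 m: A R^(2/3) = 477.4 — ≈ 477.4.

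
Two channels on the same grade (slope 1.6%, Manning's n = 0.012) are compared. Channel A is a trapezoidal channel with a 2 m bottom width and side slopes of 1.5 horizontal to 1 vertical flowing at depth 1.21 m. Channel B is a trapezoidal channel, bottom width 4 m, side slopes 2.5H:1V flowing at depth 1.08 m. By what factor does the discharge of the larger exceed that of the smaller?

Channel A: With bottom width b = 2 m and side slope z = 1.5: A = (b + zy)y = (2 + 1.5×1.21)×1.21 = 4.616 m²; P = b + 2y√(1+z²) = 2 + 2×1.21×1.803 = 6.363 m. Hydraulic radius R = A/P = 4.616/6.363 = 0.7255 m. Q_A = (1/0.012)·4.616·0.7255^(2/3)·√0.016 = 39.29 m³/s.
Channel B: With bottom width b = 4 m and side slope z = 2.5: A = (b + zy)y = (4 + 2.5×1.08)×1.08 = 7.236 m²; P = b + 2y√(1+z²) = 4 + 2×1.08×2.693 = 9.816 m. Hydraulic radius R = A/P = 7.236/9.816 = 0.7372 m. Q_B = (1/0.012)·7.236·0.7372^(2/3)·√0.016 = 62.24 m³/s.
The larger discharge is 62.24 m³/s and the smaller is 39.29 m³/s; the ratio is 1.58.

1.58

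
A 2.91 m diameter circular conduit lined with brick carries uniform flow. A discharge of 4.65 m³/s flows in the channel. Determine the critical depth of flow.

At critical depth, Q² T / (g A³) = 1, i.e. A³/T = Q²/g = 4.65²/9.81 = 2.204.
Trying y = 0.678 m: A³/T = 0.6627 — too small.
Trying y = 1 m: A³/T = 2.997 — too large.
Trying y = 0.924 m: A³/T = 2.208 — matches.

y_c = 0.924 m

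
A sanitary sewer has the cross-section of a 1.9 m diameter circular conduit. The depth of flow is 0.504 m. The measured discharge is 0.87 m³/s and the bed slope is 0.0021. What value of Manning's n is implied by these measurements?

n = 0.014

For a circular section of diameter D = 1.9 m at depth y = 0.504 m, the central angle is θ = 2 arccos(1 − 2y/D) = 2.164 rad. Then A = (D²/8)(θ − sin θ) = 0.6025 m² and P = Dθ/2 = 2.056 m.
Hydraulic radius R = A/P = 0.6025/2.056 = 0.293 m.
Rearranging Manning's equation: n = (1/Q) A R^(2/3) S^(1/2) = (1/0.87) × 0.6025 × 0.293^(2/3) × √0.0021 = 0.014.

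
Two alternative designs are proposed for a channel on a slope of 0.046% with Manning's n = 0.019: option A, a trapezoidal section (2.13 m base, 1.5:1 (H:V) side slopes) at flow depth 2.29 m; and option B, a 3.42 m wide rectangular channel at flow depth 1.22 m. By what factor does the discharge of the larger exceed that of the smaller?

Channel A: With bottom width b = 2.13 m and side slope z = 1.5: A = (b + zy)y = (2.13 + 1.5×2.29)×2.29 = 12.74 m²; P = b + 2y√(1+z²) = 2.13 + 2×2.29×1.803 = 10.39 m. Hydraulic radius R = A/P = 12.74/10.39 = 1.227 m. Q_A = (1/0.019)·12.74·1.227^(2/3)·√0.00046 = 16.49 m³/s.
Channel B: Flow area A = b·y = 3.42 × 1.22 = 4.172 m². Wetted perimeter P = b + 2y = 3.42 + 2×1.22 = 5.86 m. Hydraulic radius R = A/P = 4.172/5.86 = 0.712 m. Q_B = (1/0.019)·4.172·0.712^(2/3)·√0.00046 = 3.756 m³/s.
The larger discharge is 16.49 m³/s and the smaller is 3.756 m³/s; the ratio is 4.39.

4.39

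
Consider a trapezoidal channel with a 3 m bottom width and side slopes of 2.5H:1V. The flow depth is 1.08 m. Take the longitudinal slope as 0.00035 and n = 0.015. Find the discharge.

With bottom width b = 3 m and side slope z = 2.5: A = (b + zy)y = (3 + 2.5×1.08)×1.08 = 6.156 m²; P = b + 2y√(1+z²) = 3 + 2×1.08×2.693 = 8.816 m.
Hydraulic radius R = A/P = 6.156/8.816 = 0.6983 m.
Manning's equation: Q = (1/n) A R^(2/3) S^(1/2) = (1/0.015) × 6.156 × 0.6983^(2/3) × 0.00035^(1/2) = 6.04 m³/s.

Q = 6.04 m³/s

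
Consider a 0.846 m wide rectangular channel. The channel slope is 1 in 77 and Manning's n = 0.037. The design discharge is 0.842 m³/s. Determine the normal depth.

Manning's equation rearranged: A R^(2/3) = nQ / (1·√S) = 0.037 × 0.842 / (√0.01299) = 0.2734.
Try y = 0.685 m: A R^(2/3) = 0.237 — low.
Try y = 0.768 m: A R^(2/3) = 0.2733 — close enough.

y_n = 0.768 m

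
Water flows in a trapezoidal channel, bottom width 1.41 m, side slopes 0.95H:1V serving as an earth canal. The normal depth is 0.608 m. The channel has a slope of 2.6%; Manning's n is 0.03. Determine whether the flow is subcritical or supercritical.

supercritical

With bottom width b = 1.41 m and side slope z = 0.95: A = (b + zy)y = (1.41 + 0.95×0.608)×0.608 = 1.208 m²; P = b + 2y√(1+z²) = 1.41 + 2×0.608×1.379 = 3.087 m.
Hydraulic radius R = A/P = 1.208/3.087 = 0.3914 m.
V = (1/n) R^(2/3) √S = (1/0.03) × 0.3914^(2/3) × √0.026 = 2.876 m/s. Hydraulic depth D_h = A/T = 1.208/2.565 = 0.4711 m.
Froude number Fr = V/√(g·D_h) = 2.876/√(9.81×0.4711) = 1.34, which is greater than 1, so the flow is supercritical.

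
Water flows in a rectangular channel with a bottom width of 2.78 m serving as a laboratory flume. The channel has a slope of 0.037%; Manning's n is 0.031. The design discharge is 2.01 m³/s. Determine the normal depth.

Manning's equation rearranged: A R^(2/3) = nQ / (1·√S) = 0.031 × 2.01 / (√0.00037) = 3.239.
Try y = 1.8 m: A R^(2/3) = 4.256 — high.
Try y = 1.01 m: A R^(2/3) = 1.964 — low.
Try y = 1.46 m: A R^(2/3) = 3.237 — matches.

y_n = 1.46 m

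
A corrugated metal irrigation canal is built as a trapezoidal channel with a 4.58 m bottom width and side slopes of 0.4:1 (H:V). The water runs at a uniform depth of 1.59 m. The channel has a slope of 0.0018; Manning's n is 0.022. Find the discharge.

With bottom width b = 4.58 m and side slope z = 0.4: A = (b + zy)y = (4.58 + 0.4×1.59)×1.59 = 8.293 m²; P = b + 2y√(1+z²) = 4.58 + 2×1.59×1.077 = 8.005 m.
Hydraulic radius R = A/P = 8.293/8.005 = 1.036 m.
Manning's equation: Q = (1/n) A R^(2/3) S^(1/2) = (1/0.022) × 8.293 × 1.036^(2/3) × 0.0018^(1/2) = 16.4 m³/s.

Q = 16.4 m³/s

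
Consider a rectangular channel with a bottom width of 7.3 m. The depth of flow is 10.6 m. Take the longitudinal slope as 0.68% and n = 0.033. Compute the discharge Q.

Q = 376 m³/s

Flow area A = b·y = 7.3 × 10.6 = 77.38 m². Wetted perimeter P = b + 2y = 7.3 + 2×10.6 = 28.5 m.
Hydraulic radius R = A/P = 77.38/28.5 = 2.715 m.
Manning's equation: Q = (1/n) A R^(2/3) S^(1/2) = (1/0.033) × 77.38 × 2.715^(2/3) × 0.0068^(1/2) = 376 m³/s.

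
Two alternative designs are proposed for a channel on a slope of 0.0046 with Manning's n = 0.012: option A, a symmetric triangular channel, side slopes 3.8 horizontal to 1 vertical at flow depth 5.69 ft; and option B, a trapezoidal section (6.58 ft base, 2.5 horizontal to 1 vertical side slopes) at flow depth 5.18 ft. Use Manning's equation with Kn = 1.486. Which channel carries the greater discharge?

Channel A: For a triangular section with side slope z = 3.8: A = zy² = 3.8×5.69² = 123 ft²; P = 2y√(1+z²) = 2×5.69×3.929 = 44.72 ft. Hydraulic radius R = A/P = 123/44.72 = 2.751 ft. Q_A = (1.486/0.012)·123·2.751^(2/3)·√0.0046 = 2029 ft³/s.
Channel B: With bottom width b = 6.58 ft and side slope z = 2.5: A = (b + zy)y = (6.58 + 2.5×5.18)×5.18 = 101.2 ft²; P = b + 2y√(1+z²) = 6.58 + 2×5.18×2.693 = 34.48 ft. Hydraulic radius R = A/P = 101.2/34.48 = 2.934 ft. Q_B = (1.486/0.012)·101.2·2.934^(2/3)·√0.0046 = 1742 ft³/s.
Q_A = 2029 ft³/s vs Q_B = 1742 ft³/s, so channel A carries more.

channel A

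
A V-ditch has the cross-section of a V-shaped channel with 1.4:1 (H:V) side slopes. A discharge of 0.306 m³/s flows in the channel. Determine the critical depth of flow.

At critical depth, Q² T / (g A³) = 1, i.e. A³/T = Q²/g = 0.306²/9.81 = 0.009545.
Try y = 0.493 m: A³/T = 0.02854 — high.
Try y = 0.309 m: A³/T = 0.002761 — low.
Try y = 0.396 m: A³/T = 0.009543 — ≈ 0.009545.

y_c = 0.396 m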